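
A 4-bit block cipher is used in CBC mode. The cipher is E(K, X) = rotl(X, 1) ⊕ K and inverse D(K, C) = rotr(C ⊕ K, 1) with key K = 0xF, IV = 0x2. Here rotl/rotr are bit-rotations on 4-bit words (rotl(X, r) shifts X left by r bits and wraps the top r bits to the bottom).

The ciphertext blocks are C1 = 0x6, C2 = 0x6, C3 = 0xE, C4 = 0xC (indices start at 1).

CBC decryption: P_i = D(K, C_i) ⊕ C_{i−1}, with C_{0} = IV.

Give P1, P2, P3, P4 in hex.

P1 = 0xE, P2 = 0xA, P3 = 0xE, P4 = 0x7

P1: D(K, 0x6) = 0xC; 0xC ⊕ 0x2 = 0xE.
P2: D(K, 0x6) = 0xC; 0xC ⊕ 0x6 = 0xA.
P3: D(K, 0xE) = 0x8; 0x8 ⊕ 0x6 = 0xE.
P4: D(K, 0xC) = 0x9; 0x9 ⊕ 0xE = 0x7.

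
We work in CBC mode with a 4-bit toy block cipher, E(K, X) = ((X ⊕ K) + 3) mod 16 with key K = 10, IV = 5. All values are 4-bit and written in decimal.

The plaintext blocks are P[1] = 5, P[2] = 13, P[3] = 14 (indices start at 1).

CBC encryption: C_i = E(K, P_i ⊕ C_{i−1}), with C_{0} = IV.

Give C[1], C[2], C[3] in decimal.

C[1]: P[1] ⊕ 5 = 0; E(K, 0) = 13.
C[2]: P[2] ⊕ 13 = 0; E(K, 0) = 13.
C[3]: P[3] ⊕ 13 = 3; E(K, 3) = 12.

C[1] = 13, C[2] = 13, C[3] = 12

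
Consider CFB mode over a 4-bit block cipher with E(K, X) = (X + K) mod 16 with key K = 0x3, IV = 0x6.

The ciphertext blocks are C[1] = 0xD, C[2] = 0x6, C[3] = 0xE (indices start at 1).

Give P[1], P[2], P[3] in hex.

P[1] = 0x4, P[2] = 0x6, P[3] = 0x7

CFB decryption: P_i = C_i ⊕ E(K, C_{i−1}), with C_{0} = IV.
P[1]: E(K, 0x6) = 0x9; 0xD ⊕ 0x9 = 0x4.
P[2]: E(K, 0xD) = 0x0; 0x6 ⊕ 0x0 = 0x6.
P[3]: E(K, 0x6) = 0x9; 0xE ⊕ 0x9 = 0x7.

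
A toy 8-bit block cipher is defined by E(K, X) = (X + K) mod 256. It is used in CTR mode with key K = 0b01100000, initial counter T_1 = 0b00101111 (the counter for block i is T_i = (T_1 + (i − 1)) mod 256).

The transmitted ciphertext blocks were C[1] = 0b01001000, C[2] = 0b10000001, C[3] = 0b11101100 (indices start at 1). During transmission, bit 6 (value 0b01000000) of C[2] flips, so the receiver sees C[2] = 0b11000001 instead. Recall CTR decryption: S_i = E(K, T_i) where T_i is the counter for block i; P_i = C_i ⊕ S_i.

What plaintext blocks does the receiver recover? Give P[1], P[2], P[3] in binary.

P[1] = 0b11000111, P[2] = 0b01010001, P[3] = 0b01111101

Only C[2] changed, to 0b11000001. In CTR, a change in C_i flips the same bit in P_i only; the keystream is unaffected. Decrypting the received ciphertext:
P[1]: T = 0b00101111, S = E(K, T) = 0b10001111; 0b01001000 ⊕ 0b10001111 = 0b11000111.
P[2]: T = 0b00110000, S = E(K, T) = 0b10010000; 0b11000001 ⊕ 0b10010000 = 0b01010001.
P[3]: T = 0b00110001, S = E(K, T) = 0b10010001; 0b11101100 ⊕ 0b10010001 = 0b01111101.
Blocks that differ from the original plaintext: P[2].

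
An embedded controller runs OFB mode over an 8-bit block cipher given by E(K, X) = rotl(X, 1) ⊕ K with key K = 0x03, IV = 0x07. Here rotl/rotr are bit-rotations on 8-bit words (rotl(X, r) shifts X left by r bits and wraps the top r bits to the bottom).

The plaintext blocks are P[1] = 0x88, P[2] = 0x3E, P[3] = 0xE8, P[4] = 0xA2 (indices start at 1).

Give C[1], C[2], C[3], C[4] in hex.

OFB encryption: S_i = E(K, S_{i−1}) with S_{0} = IV; C_i = P_i ⊕ S_i.
C[1]: S = E(K, 0x07) = 0x0D; 0x88 ⊕ 0x0D = 0x85.
C[2]: S = E(K, 0x0D) = 0x19; 0x3E ⊕ 0x19 = 0x27.
C[3]: S = E(K, 0x19) = 0x31; 0xE8 ⊕ 0x31 = 0xD9.
C[4]: S = E(K, 0x31) = 0x61; 0xA2 ⊕ 0x61 = 0xC3.

C[1] = 0x85, C[2] = 0x27, C[3] = 0xD9, C[4] = 0xC3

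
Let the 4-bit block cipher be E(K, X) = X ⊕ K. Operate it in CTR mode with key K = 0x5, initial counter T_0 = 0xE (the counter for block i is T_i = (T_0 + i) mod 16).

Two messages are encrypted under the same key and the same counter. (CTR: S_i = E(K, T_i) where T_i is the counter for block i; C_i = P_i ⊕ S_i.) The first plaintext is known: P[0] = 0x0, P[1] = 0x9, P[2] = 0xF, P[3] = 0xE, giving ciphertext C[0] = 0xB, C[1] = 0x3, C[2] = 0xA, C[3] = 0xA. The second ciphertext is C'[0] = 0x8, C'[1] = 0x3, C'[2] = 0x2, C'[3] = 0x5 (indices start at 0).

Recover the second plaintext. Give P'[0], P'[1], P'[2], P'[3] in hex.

In CTR with a reused counter, both messages share the same keystream S_i, so C_i ⊕ C'_i = P_i ⊕ P'_i and thus P'_i = P_i ⊕ C_i ⊕ C'_i.
P'[0]: 0x0 ⊕ 0xB ⊕ 0x8 = 0x3.
P'[1]: 0x9 ⊕ 0x3 ⊕ 0x3 = 0x9.
P'[2]: 0xF ⊕ 0xA ⊕ 0x2 = 0x7.
P'[3]: 0xE ⊕ 0xA ⊕ 0x5 = 0x1.

P'[0] = 0x3, P'[1] = 0x9, P'[2] = 0x7, P'[3] = 0x1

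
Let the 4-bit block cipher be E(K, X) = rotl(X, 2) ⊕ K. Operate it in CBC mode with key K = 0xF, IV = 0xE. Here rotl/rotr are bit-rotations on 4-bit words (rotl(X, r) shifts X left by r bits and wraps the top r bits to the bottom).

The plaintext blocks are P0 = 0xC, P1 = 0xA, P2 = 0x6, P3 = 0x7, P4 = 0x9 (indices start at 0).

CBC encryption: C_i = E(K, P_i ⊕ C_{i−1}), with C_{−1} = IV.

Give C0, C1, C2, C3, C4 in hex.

C0 = 0x7, C1 = 0x8, C2 = 0x4, C3 = 0x3, C4 = 0x5

C0: P0 ⊕ 0xE = 0x2; E(K, 0x2) = 0x7.
C1: P1 ⊕ 0x7 = 0xD; E(K, 0xD) = 0x8.
C2: P2 ⊕ 0x8 = 0xE; E(K, 0xE) = 0x4.
C3: P3 ⊕ 0x4 = 0x3; E(K, 0x3) = 0x3.
C4: P4 ⊕ 0x3 = 0xA; E(K, 0xA) = 0x5.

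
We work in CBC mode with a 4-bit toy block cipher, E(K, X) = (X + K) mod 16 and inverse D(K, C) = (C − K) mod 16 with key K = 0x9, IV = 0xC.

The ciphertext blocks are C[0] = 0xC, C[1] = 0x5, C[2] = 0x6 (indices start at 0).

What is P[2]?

CBC decryption: P_i = D(K, C_i) ⊕ C_{i−1}, with C_{−1} = IV.
P[2]: D(K, 0x6) = 0xD; 0xD ⊕ 0x5 = 0x8.

P[2] = 0x8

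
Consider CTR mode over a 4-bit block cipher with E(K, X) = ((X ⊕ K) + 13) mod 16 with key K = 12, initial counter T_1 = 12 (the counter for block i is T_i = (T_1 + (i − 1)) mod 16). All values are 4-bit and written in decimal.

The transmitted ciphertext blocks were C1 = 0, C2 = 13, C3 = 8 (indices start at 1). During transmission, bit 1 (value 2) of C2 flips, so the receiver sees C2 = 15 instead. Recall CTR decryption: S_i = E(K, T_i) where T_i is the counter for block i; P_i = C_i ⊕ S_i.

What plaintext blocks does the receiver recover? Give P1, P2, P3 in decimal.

Only C2 changed, to 15. In CTR, a change in C_i flips the same bit in P_i only; the keystream is unaffected. Decrypting the received ciphertext:
P1: T = 12, S = E(K, T) = 13; 0 ⊕ 13 = 13.
P2: T = 13, S = E(K, T) = 14; 15 ⊕ 14 = 1.
P3: T = 14, S = E(K, T) = 15; 8 ⊕ 15 = 7.
Blocks that differ from the original plaintext: P2.

P1 = 13, P2 = 1, P3 = 7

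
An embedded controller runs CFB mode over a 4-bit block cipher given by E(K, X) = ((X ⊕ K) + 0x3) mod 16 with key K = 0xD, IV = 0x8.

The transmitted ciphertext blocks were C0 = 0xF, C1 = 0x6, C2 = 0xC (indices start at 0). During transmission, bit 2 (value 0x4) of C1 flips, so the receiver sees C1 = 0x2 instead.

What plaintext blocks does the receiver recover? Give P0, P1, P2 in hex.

CFB decryption: P_i = C_i ⊕ E(K, C_{i−1}), with C_{−1} = IV.
Only C1 changed, to 0x2. In CFB, a change in C_i flips the same bit in P_i and garbles P_{i+1}. Decrypting the received ciphertext:
P0: E(K, 0x8) = 0x8; 0xF ⊕ 0x8 = 0x7.
P1: E(K, 0xF) = 0x5; 0x2 ⊕ 0x5 = 0x7.
P2: E(K, 0x2) = 0x2; 0xC ⊕ 0x2 = 0xE.
Blocks that differ from the original plaintext: P1, P2.

P0 = 0x7, P1 = 0x7, P2 = 0xE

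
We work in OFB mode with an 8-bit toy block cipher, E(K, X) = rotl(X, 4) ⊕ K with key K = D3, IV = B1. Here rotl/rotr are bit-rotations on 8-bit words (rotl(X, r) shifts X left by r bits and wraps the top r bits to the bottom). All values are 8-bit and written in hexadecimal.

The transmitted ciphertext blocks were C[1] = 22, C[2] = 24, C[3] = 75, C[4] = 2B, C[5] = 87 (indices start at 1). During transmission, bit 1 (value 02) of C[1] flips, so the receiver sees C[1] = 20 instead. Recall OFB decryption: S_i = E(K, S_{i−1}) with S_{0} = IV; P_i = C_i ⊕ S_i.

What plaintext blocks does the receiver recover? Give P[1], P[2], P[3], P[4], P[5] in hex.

Only C[1] changed, to 20. In OFB, a change in C_i flips the same bit in P_i only; the keystream is unaffected. Decrypting the received ciphertext:
P[1]: S = E(K, B1) = C8; 20 ⊕ C8 = E8.
P[2]: S = E(K, C8) = 5F; 24 ⊕ 5F = 7B.
P[3]: S = E(K, 5F) = 26; 75 ⊕ 26 = 53.
P[4]: S = E(K, 26) = B1; 2B ⊕ B1 = 9A.
P[5]: S = E(K, B1) = C8; 87 ⊕ C8 = 4F.
Blocks that differ from the original plaintext: P[1].

P[1] = E8, P[2] = 7B, P[3] = 53, P[4] = 9A, P[5] = 4F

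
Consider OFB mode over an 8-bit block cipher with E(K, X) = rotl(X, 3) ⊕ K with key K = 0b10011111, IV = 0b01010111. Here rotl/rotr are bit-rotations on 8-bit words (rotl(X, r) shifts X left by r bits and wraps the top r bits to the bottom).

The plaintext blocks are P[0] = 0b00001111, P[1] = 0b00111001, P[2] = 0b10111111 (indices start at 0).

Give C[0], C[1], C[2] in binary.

OFB encryption: S_i = E(K, S_{i−1}) with S_{−1} = IV; C_i = P_i ⊕ S_i.
C[0]: S = E(K, 0b01010111) = 0b00100101; 0b00001111 ⊕ 0b00100101 = 0b00101010.
C[1]: S = E(K, 0b00100101) = 0b10110110; 0b00111001 ⊕ 0b10110110 = 0b10001111.
C[2]: S = E(K, 0b10110110) = 0b00101010; 0b10111111 ⊕ 0b00101010 = 0b10010101.

C[0] = 0b00101010, C[1] = 0b10001111, C[2] = 0b10010101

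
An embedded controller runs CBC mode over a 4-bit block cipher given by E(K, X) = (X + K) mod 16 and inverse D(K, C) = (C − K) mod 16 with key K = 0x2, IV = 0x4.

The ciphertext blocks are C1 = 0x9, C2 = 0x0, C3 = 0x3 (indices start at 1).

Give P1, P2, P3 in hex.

CBC decryption: P_i = D(K, C_i) ⊕ C_{i−1}, with C_{0} = IV.
P1: D(K, 0x9) = 0x7; 0x7 ⊕ 0x4 = 0x3.
P2: D(K, 0x0) = 0xE; 0xE ⊕ 0x9 = 0x7.
P3: D(K, 0x3) = 0x1; 0x1 ⊕ 0x0 = 0x1.

P1 = 0x3, P2 = 0x7, P3 = 0x1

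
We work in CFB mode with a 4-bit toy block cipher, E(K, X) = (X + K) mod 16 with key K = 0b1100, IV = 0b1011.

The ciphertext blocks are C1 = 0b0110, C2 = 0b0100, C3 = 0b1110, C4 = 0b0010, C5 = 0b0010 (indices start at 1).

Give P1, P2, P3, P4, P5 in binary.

P1 = 0b0001, P2 = 0b0110, P3 = 0b1110, P4 = 0b1000, P5 = 0b1100

CFB decryption: P_i = C_i ⊕ E(K, C_{i−1}), with C_{0} = IV.
P1: E(K, 0b1011) = 0b0111; 0b0110 ⊕ 0b0111 = 0b0001.
P2: E(K, 0b0110) = 0b0010; 0b0100 ⊕ 0b0010 = 0b0110.
P3: E(K, 0b0100) = 0b0000; 0b1110 ⊕ 0b0000 = 0b1110.
P4: E(K, 0b1110) = 0b1010; 0b0010 ⊕ 0b1010 = 0b1000.
P5: E(K, 0b0010) = 0b1110; 0b0010 ⊕ 0b1110 = 0b1100.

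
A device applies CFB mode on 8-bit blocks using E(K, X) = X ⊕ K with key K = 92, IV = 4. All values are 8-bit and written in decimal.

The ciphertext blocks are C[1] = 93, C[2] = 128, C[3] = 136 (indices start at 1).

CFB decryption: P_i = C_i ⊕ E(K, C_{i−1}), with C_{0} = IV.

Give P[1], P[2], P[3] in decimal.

P[1] = 5, P[2] = 129, P[3] = 84

P[1]: E(K, 4) = 88; 93 ⊕ 88 = 5.
P[2]: E(K, 93) = 1; 128 ⊕ 1 = 129.
P[3]: E(K, 128) = 220; 136 ⊕ 220 = 84.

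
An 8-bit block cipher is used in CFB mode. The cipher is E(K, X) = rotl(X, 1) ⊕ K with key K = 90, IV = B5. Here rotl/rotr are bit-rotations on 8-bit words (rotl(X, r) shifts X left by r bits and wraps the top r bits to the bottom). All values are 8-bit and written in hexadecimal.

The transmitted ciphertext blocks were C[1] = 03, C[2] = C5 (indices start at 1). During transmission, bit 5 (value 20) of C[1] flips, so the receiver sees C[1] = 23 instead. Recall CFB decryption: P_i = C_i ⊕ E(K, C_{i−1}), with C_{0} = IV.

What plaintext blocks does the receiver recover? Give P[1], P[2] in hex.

P[1] = D8, P[2] = 13

Only C[1] changed, to 23. In CFB, a change in C_i flips the same bit in P_i and garbles P_{i+1}. Decrypting the received ciphertext:
P[1]: E(K, B5) = FB; 23 ⊕ FB = D8.
P[2]: E(K, 23) = D6; C5 ⊕ D6 = 13.
Blocks that differ from the original plaintext: P[1], P[2].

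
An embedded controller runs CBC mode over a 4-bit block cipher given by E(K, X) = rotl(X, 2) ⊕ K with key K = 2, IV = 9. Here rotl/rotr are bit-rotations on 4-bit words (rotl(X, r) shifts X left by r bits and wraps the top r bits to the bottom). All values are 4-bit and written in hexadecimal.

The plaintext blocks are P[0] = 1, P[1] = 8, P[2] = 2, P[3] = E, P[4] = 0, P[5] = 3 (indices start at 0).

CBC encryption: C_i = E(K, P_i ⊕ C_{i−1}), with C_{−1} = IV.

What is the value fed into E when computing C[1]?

C[0]: P[0] ⊕ 9 = 8; E(K, 8) = 0.
C[1]: P[1] ⊕ 0 = 8; E(K, 8) = 0.
So the input to E for block [1] is 8.

8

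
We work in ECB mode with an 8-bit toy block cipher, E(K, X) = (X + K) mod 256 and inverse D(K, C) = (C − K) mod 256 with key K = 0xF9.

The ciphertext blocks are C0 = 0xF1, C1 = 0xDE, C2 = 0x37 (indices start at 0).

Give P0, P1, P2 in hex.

P0 = 0xF8, P1 = 0xE5, P2 = 0x3E

ECB decryption: P_i = D(K, C_i).
P0: D(K, 0xF1) = 0xF8.
P1: D(K, 0xDE) = 0xE5.
P2: D(K, 0x37) = 0x3E.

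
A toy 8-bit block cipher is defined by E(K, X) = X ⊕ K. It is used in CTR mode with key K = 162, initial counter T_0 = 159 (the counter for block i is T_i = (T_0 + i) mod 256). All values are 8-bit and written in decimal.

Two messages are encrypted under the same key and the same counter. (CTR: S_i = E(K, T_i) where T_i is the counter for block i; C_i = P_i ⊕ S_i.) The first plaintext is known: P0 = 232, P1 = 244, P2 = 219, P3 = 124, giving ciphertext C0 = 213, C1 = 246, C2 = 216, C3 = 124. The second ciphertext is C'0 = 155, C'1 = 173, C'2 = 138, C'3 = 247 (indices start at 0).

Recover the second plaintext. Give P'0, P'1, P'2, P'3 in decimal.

In CTR with a reused counter, both messages share the same keystream S_i, so C_i ⊕ C'_i = P_i ⊕ P'_i and thus P'_i = P_i ⊕ C_i ⊕ C'_i.
P'0: 232 ⊕ 213 ⊕ 155 = 166.
P'1: 244 ⊕ 246 ⊕ 173 = 175.
P'2: 219 ⊕ 216 ⊕ 138 = 137.
P'3: 124 ⊕ 124 ⊕ 247 = 247.

P'0 = 166, P'1 = 175, P'2 = 137, P'3 = 247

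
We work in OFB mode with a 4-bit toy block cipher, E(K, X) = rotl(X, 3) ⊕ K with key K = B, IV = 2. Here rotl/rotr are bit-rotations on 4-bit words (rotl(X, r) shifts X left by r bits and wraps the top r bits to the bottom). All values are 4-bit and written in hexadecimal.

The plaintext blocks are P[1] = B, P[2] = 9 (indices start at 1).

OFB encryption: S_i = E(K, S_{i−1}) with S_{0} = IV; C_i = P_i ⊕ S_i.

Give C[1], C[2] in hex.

C[1]: S = E(K, 2) = A; B ⊕ A = 1.
C[2]: S = E(K, A) = E; 9 ⊕ E = 7.

C[1] = 1, C[2] = 7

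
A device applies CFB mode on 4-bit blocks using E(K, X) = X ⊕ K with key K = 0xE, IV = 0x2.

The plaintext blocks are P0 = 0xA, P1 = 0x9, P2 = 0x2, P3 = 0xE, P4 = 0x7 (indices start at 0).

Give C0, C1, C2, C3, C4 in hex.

CFB encryption: C_i = P_i ⊕ E(K, C_{i−1}), with C_{−1} = IV.
C0: E(K, 0x2) = 0xC; 0xA ⊕ 0xC = 0x6.
C1: E(K, 0x6) = 0x8; 0x9 ⊕ 0x8 = 0x1.
C2: E(K, 0x1) = 0xF; 0x2 ⊕ 0xF = 0xD.
C3: E(K, 0xD) = 0x3; 0xE ⊕ 0x3 = 0xD.
C4: E(K, 0xD) = 0x3; 0x7 ⊕ 0x3 = 0x4.

C0 = 0x6, C1 = 0x1, C2 = 0xD, C3 = 0xD, C4 = 0x4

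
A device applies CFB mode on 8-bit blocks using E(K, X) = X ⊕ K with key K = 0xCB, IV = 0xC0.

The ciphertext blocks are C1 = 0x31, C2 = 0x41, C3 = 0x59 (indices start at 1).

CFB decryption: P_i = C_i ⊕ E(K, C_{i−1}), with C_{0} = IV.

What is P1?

P1 = 0x3A

P1: E(K, 0xC0) = 0x0B; 0x31 ⊕ 0x0B = 0x3A.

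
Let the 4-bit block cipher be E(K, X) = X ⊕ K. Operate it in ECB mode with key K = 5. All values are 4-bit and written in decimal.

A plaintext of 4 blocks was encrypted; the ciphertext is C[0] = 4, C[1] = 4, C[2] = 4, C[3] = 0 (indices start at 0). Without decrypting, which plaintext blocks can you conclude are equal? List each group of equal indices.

ECB encrypts each block independently with the same key, so equal ciphertext blocks imply equal plaintext blocks.
C[0] = C[1] = C[2] = 4, so P[0] = P[1] = P[2].

P[0] = P[1] = P[2]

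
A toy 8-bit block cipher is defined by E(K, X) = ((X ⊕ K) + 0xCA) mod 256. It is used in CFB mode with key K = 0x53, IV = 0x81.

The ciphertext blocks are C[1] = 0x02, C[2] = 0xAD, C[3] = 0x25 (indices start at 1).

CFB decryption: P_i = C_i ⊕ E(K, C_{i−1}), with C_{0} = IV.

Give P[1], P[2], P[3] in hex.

P[1] = 0x9E, P[2] = 0xB6, P[3] = 0xED

P[1]: E(K, 0x81) = 0x9C; 0x02 ⊕ 0x9C = 0x9E.
P[2]: E(K, 0x02) = 0x1B; 0xAD ⊕ 0x1B = 0xB6.
P[3]: E(K, 0xAD) = 0xC8; 0x25 ⊕ 0xC8 = 0xED.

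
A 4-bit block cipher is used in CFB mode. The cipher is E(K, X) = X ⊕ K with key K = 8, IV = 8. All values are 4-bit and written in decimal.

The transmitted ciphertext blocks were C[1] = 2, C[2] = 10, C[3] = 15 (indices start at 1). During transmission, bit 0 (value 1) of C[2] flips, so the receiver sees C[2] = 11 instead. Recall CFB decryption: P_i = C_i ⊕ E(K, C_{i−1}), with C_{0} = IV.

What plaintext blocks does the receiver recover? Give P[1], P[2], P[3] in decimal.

Only C[2] changed, to 11. In CFB, a change in C_i flips the same bit in P_i and garbles P_{i+1}. Decrypting the received ciphertext:
P[1]: E(K, 8) = 0; 2 ⊕ 0 = 2.
P[2]: E(K, 2) = 10; 11 ⊕ 10 = 1.
P[3]: E(K, 11) = 3; 15 ⊕ 3 = 12.
Blocks that differ from the original plaintext: P[2], P[3].

P[1] = 2, P[2] = 1, P[3] = 12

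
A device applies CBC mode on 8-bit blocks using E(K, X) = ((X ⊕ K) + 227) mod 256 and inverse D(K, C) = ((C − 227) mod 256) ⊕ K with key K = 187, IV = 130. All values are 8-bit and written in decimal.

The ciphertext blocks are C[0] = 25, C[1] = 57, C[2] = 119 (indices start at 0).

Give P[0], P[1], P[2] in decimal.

P[0] = 15, P[1] = 244, P[2] = 22

CBC decryption: P_i = D(K, C_i) ⊕ C_{i−1}, with C_{−1} = IV.
P[0]: D(K, 25) = 141; 141 ⊕ 130 = 15.
P[1]: D(K, 57) = 237; 237 ⊕ 25 = 244.
P[2]: D(K, 119) = 47; 47 ⊕ 57 = 22.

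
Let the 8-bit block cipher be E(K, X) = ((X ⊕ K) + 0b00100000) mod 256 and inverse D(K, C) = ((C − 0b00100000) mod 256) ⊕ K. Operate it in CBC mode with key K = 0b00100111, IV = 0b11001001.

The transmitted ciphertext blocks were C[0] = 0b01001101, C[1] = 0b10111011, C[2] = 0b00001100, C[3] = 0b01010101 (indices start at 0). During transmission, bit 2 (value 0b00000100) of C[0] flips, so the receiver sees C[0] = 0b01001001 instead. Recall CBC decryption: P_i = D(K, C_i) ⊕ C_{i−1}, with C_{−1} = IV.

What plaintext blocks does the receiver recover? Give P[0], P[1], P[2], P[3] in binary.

Only C[0] changed, to 0b01001001. In CBC, a change in C_i garbles P_i and flips the same bit in P_{i+1}. Decrypting the received ciphertext:
P[0]: D(K, 0b01001001) = 0b00001110; 0b00001110 ⊕ 0b11001001 = 0b11000111.
P[1]: D(K, 0b10111011) = 0b10111100; 0b10111100 ⊕ 0b01001001 = 0b11110101.
P[2]: D(K, 0b00001100) = 0b11001011; 0b11001011 ⊕ 0b10111011 = 0b01110000.
P[3]: D(K, 0b01010101) = 0b00010010; 0b00010010 ⊕ 0b00001100 = 0b00011110.
Blocks that differ from the original plaintext: P[0], P[1].

P[0] = 0b11000111, P[1] = 0b11110101, P[2] = 0b01110000, P[3] = 0b00011110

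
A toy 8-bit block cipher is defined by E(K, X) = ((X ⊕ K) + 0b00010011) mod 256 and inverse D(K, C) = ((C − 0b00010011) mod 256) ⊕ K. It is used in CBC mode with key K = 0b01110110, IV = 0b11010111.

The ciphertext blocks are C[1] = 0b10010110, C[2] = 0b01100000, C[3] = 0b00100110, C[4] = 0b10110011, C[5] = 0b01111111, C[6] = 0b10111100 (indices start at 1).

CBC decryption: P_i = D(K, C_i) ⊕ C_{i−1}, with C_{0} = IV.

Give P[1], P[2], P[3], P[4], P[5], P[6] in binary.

P[1]: D(K, 0b10010110) = 0b11110101; 0b11110101 ⊕ 0b11010111 = 0b00100010.
P[2]: D(K, 0b01100000) = 0b00111011; 0b00111011 ⊕ 0b10010110 = 0b10101101.
P[3]: D(K, 0b00100110) = 0b01100101; 0b01100101 ⊕ 0b01100000 = 0b00000101.
P[4]: D(K, 0b10110011) = 0b11010110; 0b11010110 ⊕ 0b00100110 = 0b11110000.
P[5]: D(K, 0b01111111) = 0b00011010; 0b00011010 ⊕ 0b10110011 = 0b10101001.
P[6]: D(K, 0b10111100) = 0b11011111; 0b11011111 ⊕ 0b01111111 = 0b10100000.

P[1] = 0b00100010, P[2] = 0b10101101, P[3] = 0b00000101, P[4] = 0b11110000, P[5] = 0b10101001, P[6] = 0b10100000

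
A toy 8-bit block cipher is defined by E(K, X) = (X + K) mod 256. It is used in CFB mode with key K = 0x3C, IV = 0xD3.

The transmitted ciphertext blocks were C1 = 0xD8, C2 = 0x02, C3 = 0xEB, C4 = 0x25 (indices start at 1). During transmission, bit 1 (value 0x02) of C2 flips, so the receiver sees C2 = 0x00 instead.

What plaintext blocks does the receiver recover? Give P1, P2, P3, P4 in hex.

P1 = 0xD7, P2 = 0x14, P3 = 0xD7, P4 = 0x02

CFB decryption: P_i = C_i ⊕ E(K, C_{i−1}), with C_{0} = IV.
Only C2 changed, to 0x00. In CFB, a change in C_i flips the same bit in P_i and garbles P_{i+1}. Decrypting the received ciphertext:
P1: E(K, 0xD3) = 0x0F; 0xD8 ⊕ 0x0F = 0xD7.
P2: E(K, 0xD8) = 0x14; 0x00 ⊕ 0x14 = 0x14.
P3: E(K, 0x00) = 0x3C; 0xEB ⊕ 0x3C = 0xD7.
P4: E(K, 0xEB) = 0x27; 0x25 ⊕ 0x27 = 0x02.
Blocks that differ from the original plaintext: P2, P3.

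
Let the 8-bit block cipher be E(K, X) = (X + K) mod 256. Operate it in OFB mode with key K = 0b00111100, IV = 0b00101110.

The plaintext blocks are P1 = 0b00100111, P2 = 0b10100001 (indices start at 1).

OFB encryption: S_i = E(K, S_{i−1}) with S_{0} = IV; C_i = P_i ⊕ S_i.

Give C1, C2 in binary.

C1: S = E(K, 0b00101110) = 0b01101010; 0b00100111 ⊕ 0b01101010 = 0b01001101.
C2: S = E(K, 0b01101010) = 0b10100110; 0b10100001 ⊕ 0b10100110 = 0b00000111.

C1 = 0b01001101, C2 = 0b00000111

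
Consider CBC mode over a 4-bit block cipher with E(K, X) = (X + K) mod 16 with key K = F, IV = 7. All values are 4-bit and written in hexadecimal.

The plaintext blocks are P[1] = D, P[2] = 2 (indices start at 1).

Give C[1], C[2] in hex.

CBC encryption: C_i = E(K, P_i ⊕ C_{i−1}), with C_{0} = IV.
C[1]: P[1] ⊕ 7 = A; E(K, A) = 9.
C[2]: P[2] ⊕ 9 = B; E(K, B) = A.

C[1] = 9, C[2] = A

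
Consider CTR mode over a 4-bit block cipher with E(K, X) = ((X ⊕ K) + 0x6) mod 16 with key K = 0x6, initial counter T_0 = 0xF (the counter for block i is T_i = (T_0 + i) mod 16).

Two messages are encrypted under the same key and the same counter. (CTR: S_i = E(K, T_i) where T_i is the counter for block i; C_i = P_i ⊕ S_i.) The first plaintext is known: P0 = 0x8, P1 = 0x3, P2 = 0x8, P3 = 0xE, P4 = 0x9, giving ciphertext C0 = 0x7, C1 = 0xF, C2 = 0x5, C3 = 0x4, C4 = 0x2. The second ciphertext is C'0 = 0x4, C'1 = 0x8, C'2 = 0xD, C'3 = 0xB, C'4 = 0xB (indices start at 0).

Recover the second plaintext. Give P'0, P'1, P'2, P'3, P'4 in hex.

P'0 = 0xB, P'1 = 0x4, P'2 = 0x0, P'3 = 0x1, P'4 = 0x0

In CTR with a reused counter, both messages share the same keystream S_i, so C_i ⊕ C'_i = P_i ⊕ P'_i and thus P'_i = P_i ⊕ C_i ⊕ C'_i.
P'0: 0x8 ⊕ 0x7 ⊕ 0x4 = 0xB.
P'1: 0x3 ⊕ 0xF ⊕ 0x8 = 0x4.
P'2: 0x8 ⊕ 0x5 ⊕ 0xD = 0x0.
P'3: 0xE ⊕ 0x4 ⊕ 0xB = 0x1.
P'4: 0x9 ⊕ 0x2 ⊕ 0xB = 0x0.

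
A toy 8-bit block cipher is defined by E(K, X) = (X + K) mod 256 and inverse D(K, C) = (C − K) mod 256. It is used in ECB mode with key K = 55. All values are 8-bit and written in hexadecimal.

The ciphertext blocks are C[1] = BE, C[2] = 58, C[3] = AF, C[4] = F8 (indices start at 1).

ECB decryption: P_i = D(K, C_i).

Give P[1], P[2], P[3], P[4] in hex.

P[1]: D(K, BE) = 69.
P[2]: D(K, 58) = 03.
P[3]: D(K, AF) = 5A.
P[4]: D(K, F8) = A3.

P[1] = 69, P[2] = 03, P[3] = 5A, P[4] = A3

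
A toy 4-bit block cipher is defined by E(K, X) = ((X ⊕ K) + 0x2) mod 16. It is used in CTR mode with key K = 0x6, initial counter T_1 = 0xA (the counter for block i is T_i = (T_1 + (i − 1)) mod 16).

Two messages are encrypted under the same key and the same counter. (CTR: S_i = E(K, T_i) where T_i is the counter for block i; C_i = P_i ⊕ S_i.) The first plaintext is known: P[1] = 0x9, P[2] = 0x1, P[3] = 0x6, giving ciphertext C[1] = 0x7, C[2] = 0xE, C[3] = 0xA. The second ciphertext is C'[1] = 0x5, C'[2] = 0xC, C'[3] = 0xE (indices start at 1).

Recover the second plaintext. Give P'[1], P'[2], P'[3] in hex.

In CTR with a reused counter, both messages share the same keystream S_i, so C_i ⊕ C'_i = P_i ⊕ P'_i and thus P'_i = P_i ⊕ C_i ⊕ C'_i.
P'[1]: 0x9 ⊕ 0x7 ⊕ 0x5 = 0xB.
P'[2]: 0x1 ⊕ 0xE ⊕ 0xC = 0x3.
P'[3]: 0x6 ⊕ 0xA ⊕ 0xE = 0x2.

P'[1] = 0xB, P'[2] = 0x3, P'[3] = 0x2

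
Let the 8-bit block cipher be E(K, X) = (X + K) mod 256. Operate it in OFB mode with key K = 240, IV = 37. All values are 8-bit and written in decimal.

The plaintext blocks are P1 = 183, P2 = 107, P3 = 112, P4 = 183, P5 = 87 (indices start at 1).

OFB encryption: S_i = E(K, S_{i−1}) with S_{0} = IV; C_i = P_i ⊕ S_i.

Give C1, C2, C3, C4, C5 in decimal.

C1 = 162, C2 = 110, C3 = 133, C4 = 82, C5 = 130

C1: S = E(K, 37) = 21; 183 ⊕ 21 = 162.
C2: S = E(K, 21) = 5; 107 ⊕ 5 = 110.
C3: S = E(K, 5) = 245; 112 ⊕ 245 = 133.
C4: S = E(K, 245) = 229; 183 ⊕ 229 = 82.
C5: S = E(K, 229) = 213; 87 ⊕ 213 = 130.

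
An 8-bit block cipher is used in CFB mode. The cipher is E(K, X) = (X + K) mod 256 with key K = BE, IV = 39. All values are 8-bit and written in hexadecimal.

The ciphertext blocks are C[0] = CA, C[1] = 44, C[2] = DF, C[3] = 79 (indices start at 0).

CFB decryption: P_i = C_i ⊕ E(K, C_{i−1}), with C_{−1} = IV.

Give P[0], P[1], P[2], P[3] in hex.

P[0] = 3D, P[1] = CC, P[2] = DD, P[3] = E4

P[0]: E(K, 39) = F7; CA ⊕ F7 = 3D.
P[1]: E(K, CA) = 88; 44 ⊕ 88 = CC.
P[2]: E(K, 44) = 02; DF ⊕ 02 = DD.
P[3]: E(K, DF) = 9D; 79 ⊕ 9D = E4.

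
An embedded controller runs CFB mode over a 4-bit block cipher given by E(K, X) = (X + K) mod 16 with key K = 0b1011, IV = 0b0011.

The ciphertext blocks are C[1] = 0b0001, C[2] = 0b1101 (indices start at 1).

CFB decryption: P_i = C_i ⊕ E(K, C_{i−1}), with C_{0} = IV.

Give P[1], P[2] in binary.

P[1]: E(K, 0b0011) = 0b1110; 0b0001 ⊕ 0b1110 = 0b1111.
P[2]: E(K, 0b0001) = 0b1100; 0b1101 ⊕ 0b1100 = 0b0001.

P[1] = 0b1111, P[2] = 0b0001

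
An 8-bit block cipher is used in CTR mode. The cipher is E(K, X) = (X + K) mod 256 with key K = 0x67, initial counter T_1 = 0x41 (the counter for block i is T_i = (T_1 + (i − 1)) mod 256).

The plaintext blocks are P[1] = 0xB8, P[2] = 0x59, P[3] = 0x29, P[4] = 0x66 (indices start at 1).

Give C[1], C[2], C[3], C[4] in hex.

CTR encryption: S_i = E(K, T_i) where T_i is the counter for block i; C_i = P_i ⊕ S_i.
C[1]: T = 0x41, S = E(K, T) = 0xA8; 0xB8 ⊕ 0xA8 = 0x10.
C[2]: T = 0x42, S = E(K, T) = 0xA9; 0x59 ⊕ 0xA9 = 0xF0.
C[3]: T = 0x43, S = E(K, T) = 0xAA; 0x29 ⊕ 0xAA = 0x83.
C[4]: T = 0x44, S = E(K, T) = 0xAB; 0x66 ⊕ 0xAB = 0xCD.

C[1] = 0x10, C[2] = 0xF0, C[3] = 0x83, C[4] = 0xCD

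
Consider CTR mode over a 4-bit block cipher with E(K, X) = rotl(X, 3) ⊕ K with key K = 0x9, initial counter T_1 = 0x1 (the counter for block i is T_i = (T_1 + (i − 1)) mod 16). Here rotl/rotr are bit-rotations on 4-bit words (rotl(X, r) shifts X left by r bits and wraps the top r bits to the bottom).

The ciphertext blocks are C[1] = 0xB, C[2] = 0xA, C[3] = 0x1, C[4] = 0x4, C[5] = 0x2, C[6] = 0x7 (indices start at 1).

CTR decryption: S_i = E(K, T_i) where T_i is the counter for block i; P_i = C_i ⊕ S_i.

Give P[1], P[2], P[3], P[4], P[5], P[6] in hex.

P[1]: T = 0x1, S = E(K, T) = 0x1; 0xB ⊕ 0x1 = 0xA.
P[2]: T = 0x2, S = E(K, T) = 0x8; 0xA ⊕ 0x8 = 0x2.
P[3]: T = 0x3, S = E(K, T) = 0x0; 0x1 ⊕ 0x0 = 0x1.
P[4]: T = 0x4, S = E(K, T) = 0xB; 0x4 ⊕ 0xB = 0xF.
P[5]: T = 0x5, S = E(K, T) = 0x3; 0x2 ⊕ 0x3 = 0x1.
P[6]: T = 0x6, S = E(K, T) = 0xA; 0x7 ⊕ 0xA = 0xD.

P[1] = 0xA, P[2] = 0x2, P[3] = 0x1, P[4] = 0xF, P[5] = 0x1, P[6] = 0xD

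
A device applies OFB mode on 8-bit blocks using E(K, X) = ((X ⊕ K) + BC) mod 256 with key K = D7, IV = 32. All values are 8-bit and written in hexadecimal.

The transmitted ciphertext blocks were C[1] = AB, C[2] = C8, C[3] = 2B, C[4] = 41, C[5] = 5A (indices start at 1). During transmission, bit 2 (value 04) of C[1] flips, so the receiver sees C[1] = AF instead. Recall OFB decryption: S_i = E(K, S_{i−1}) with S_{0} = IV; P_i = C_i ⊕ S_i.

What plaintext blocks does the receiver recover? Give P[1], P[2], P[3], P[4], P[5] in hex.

Only C[1] changed, to AF. In OFB, a change in C_i flips the same bit in P_i only; the keystream is unaffected. Decrypting the received ciphertext:
P[1]: S = E(K, 32) = A1; AF ⊕ A1 = 0E.
P[2]: S = E(K, A1) = 32; C8 ⊕ 32 = FA.
P[3]: S = E(K, 32) = A1; 2B ⊕ A1 = 8A.
P[4]: S = E(K, A1) = 32; 41 ⊕ 32 = 73.
P[5]: S = E(K, 32) = A1; 5A ⊕ A1 = FB.
Blocks that differ from the original plaintext: P[1].

P[1] = 0E, P[2] = FA, P[3] = 8A, P[4] = 73, P[5] = FB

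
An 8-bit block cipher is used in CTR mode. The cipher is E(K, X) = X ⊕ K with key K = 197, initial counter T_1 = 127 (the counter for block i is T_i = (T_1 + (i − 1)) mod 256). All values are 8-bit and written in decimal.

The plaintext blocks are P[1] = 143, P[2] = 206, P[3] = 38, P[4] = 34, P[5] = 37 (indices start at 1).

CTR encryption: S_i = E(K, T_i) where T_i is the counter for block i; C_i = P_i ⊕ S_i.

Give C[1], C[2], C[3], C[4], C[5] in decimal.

C[1]: T = 127, S = E(K, T) = 186; 143 ⊕ 186 = 53.
C[2]: T = 128, S = E(K, T) = 69; 206 ⊕ 69 = 139.
C[3]: T = 129, S = E(K, T) = 68; 38 ⊕ 68 = 98.
C[4]: T = 130, S = E(K, T) = 71; 34 ⊕ 71 = 101.
C[5]: T = 131, S = E(K, T) = 70; 37 ⊕ 70 = 99.

C[1] = 53, C[2] = 139, C[3] = 98, C[4] = 101, C[5] = 99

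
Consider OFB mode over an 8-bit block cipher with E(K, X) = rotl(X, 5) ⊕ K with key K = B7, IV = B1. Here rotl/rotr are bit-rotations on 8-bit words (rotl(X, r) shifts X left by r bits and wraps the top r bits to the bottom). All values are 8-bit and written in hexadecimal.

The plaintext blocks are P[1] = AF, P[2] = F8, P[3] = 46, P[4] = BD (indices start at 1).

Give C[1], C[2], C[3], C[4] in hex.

OFB encryption: S_i = E(K, S_{i−1}) with S_{0} = IV; C_i = P_i ⊕ S_i.
C[1]: S = E(K, B1) = 81; AF ⊕ 81 = 2E.
C[2]: S = E(K, 81) = 87; F8 ⊕ 87 = 7F.
C[3]: S = E(K, 87) = 47; 46 ⊕ 47 = 01.
C[4]: S = E(K, 47) = 5F; BD ⊕ 5F = E2.

C[1] = 2E, C[2] = 7F, C[3] = 01, C[4] = E2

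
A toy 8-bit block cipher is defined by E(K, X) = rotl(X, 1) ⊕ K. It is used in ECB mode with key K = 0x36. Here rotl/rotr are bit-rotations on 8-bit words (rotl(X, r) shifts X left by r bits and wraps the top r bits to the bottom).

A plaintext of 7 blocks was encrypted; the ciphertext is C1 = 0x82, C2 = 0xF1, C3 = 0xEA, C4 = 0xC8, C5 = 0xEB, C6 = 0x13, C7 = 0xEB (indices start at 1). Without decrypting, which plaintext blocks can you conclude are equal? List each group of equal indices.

ECB encrypts each block independently with the same key, so equal ciphertext blocks imply equal plaintext blocks.
C5 = C7 = 0xEB, so P5 = P7.

P5 = P7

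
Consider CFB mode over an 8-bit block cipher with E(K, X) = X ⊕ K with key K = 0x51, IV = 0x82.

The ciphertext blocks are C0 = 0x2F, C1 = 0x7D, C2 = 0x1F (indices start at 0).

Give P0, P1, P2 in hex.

P0 = 0xFC, P1 = 0x03, P2 = 0x33

CFB decryption: P_i = C_i ⊕ E(K, C_{i−1}), with C_{−1} = IV.
P0: E(K, 0x82) = 0xD3; 0x2F ⊕ 0xD3 = 0xFC.
P1: E(K, 0x2F) = 0x7E; 0x7D ⊕ 0x7E = 0x03.
P2: E(K, 0x7D) = 0x2C; 0x1F ⊕ 0x2C = 0x33.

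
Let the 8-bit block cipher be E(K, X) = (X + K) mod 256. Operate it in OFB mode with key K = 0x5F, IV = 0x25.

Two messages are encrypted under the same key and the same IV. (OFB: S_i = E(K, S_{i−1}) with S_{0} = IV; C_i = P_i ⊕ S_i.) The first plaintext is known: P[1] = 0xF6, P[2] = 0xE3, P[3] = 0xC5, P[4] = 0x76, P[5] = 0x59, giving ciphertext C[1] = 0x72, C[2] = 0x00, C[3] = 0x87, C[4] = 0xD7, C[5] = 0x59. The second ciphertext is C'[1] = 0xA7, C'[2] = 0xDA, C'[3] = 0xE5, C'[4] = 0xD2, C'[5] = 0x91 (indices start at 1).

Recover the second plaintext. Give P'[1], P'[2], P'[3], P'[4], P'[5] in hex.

In OFB with a reused IV, both messages share the same keystream S_i, so C_i ⊕ C'_i = P_i ⊕ P'_i and thus P'_i = P_i ⊕ C_i ⊕ C'_i.
P'[1]: 0xF6 ⊕ 0x72 ⊕ 0xA7 = 0x23.
P'[2]: 0xE3 ⊕ 0x00 ⊕ 0xDA = 0x39.
P'[3]: 0xC5 ⊕ 0x87 ⊕ 0xE5 = 0xA7.
P'[4]: 0x76 ⊕ 0xD7 ⊕ 0xD2 = 0x73.
P'[5]: 0x59 ⊕ 0x59 ⊕ 0x91 = 0x91.

P'[1] = 0x23, P'[2] = 0x39, P'[3] = 0xA7, P'[4] = 0x73, P'[5] = 0x91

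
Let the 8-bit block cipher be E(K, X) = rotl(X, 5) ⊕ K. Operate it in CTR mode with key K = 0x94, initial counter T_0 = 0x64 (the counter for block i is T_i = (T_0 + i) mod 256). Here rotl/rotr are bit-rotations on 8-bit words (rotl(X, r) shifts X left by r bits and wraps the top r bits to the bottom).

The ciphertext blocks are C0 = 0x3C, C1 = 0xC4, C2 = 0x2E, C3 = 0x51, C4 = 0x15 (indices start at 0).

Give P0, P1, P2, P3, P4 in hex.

CTR decryption: S_i = E(K, T_i) where T_i is the counter for block i; P_i = C_i ⊕ S_i.
P0: T = 0x64, S = E(K, T) = 0x18; 0x3C ⊕ 0x18 = 0x24.
P1: T = 0x65, S = E(K, T) = 0x38; 0xC4 ⊕ 0x38 = 0xFC.
P2: T = 0x66, S = E(K, T) = 0x58; 0x2E ⊕ 0x58 = 0x76.
P3: T = 0x67, S = E(K, T) = 0x78; 0x51 ⊕ 0x78 = 0x29.
P4: T = 0x68, S = E(K, T) = 0x99; 0x15 ⊕ 0x99 = 0x8C.

P0 = 0x24, P1 = 0xFC, P2 = 0x76, P3 = 0x29, P4 = 0x8C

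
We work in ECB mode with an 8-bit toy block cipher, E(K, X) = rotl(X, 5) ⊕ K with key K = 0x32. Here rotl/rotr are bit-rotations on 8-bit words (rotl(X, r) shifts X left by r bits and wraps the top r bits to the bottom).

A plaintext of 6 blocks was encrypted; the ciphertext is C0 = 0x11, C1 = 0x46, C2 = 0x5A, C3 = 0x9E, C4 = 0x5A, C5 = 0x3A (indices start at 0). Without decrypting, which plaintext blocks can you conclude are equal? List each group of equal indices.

ECB encrypts each block independently with the same key, so equal ciphertext blocks imply equal plaintext blocks.
C2 = C4 = 0x5A, so P2 = P4.

P2 = P4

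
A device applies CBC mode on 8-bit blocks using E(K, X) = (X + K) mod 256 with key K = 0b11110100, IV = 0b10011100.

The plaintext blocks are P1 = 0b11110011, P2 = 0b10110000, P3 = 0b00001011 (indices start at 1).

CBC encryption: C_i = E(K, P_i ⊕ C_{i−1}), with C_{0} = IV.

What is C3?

C1: P1 ⊕ 0b10011100 = 0b01101111; E(K, 0b01101111) = 0b01100011.
C2: P2 ⊕ 0b01100011 = 0b11010011; E(K, 0b11010011) = 0b11000111.
C3: P3 ⊕ 0b11000111 = 0b11001100; E(K, 0b11001100) = 0b11000000.

C3 = 0b11000000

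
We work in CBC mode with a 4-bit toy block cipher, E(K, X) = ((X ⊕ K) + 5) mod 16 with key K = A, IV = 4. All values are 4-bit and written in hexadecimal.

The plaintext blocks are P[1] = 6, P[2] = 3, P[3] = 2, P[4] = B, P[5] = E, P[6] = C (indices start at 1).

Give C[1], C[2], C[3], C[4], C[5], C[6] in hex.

C[1] = D, C[2] = 9, C[3] = 6, C[4] = C, C[5] = D, C[6] = 0

CBC encryption: C_i = E(K, P_i ⊕ C_{i−1}), with C_{0} = IV.
C[1]: P[1] ⊕ 4 = 2; E(K, 2) = D.
C[2]: P[2] ⊕ D = E; E(K, E) = 9.
C[3]: P[3] ⊕ 9 = B; E(K, B) = 6.
C[4]: P[4] ⊕ 6 = D; E(K, D) = C.
C[5]: P[5] ⊕ C = 2; E(K, 2) = D.
C[6]: P[6] ⊕ D = 1; E(K, 1) = 0.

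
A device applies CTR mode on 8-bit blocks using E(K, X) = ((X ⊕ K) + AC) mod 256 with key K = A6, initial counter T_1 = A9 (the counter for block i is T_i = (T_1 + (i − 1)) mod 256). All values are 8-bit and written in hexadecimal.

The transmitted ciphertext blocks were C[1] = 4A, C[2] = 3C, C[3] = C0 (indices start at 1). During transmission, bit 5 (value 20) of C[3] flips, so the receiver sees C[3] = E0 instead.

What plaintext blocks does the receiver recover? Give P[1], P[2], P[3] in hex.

P[1] = F1, P[2] = 84, P[3] = 59

CTR decryption: S_i = E(K, T_i) where T_i is the counter for block i; P_i = C_i ⊕ S_i.
Only C[3] changed, to E0. In CTR, a change in C_i flips the same bit in P_i only; the keystream is unaffected. Decrypting the received ciphertext:
P[1]: T = A9, S = E(K, T) = BB; 4A ⊕ BB = F1.
P[2]: T = AA, S = E(K, T) = B8; 3C ⊕ B8 = 84.
P[3]: T = AB, S = E(K, T) = B9; E0 ⊕ B9 = 59.
Blocks that differ from the original plaintext: P[3].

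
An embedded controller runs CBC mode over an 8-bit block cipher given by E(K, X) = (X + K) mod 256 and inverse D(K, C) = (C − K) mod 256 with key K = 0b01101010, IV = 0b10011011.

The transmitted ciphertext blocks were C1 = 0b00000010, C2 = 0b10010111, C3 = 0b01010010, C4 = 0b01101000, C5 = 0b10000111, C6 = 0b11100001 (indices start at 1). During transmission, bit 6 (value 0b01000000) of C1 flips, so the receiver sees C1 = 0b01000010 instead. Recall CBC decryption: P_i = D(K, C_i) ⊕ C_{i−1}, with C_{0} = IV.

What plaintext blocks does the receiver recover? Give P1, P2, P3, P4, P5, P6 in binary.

Only C1 changed, to 0b01000010. In CBC, a change in C_i garbles P_i and flips the same bit in P_{i+1}. Decrypting the received ciphertext:
P1: D(K, 0b01000010) = 0b11011000; 0b11011000 ⊕ 0b10011011 = 0b01000011.
P2: D(K, 0b10010111) = 0b00101101; 0b00101101 ⊕ 0b01000010 = 0b01101111.
P3: D(K, 0b01010010) = 0b11101000; 0b11101000 ⊕ 0b10010111 = 0b01111111.
P4: D(K, 0b01101000) = 0b11111110; 0b11111110 ⊕ 0b01010010 = 0b10101100.
P5: D(K, 0b10000111) = 0b00011101; 0b00011101 ⊕ 0b01101000 = 0b01110101.
P6: D(K, 0b11100001) = 0b01110111; 0b01110111 ⊕ 0b10000111 = 0b11110000.
Blocks that differ from the original plaintext: P1, P2.

P1 = 0b01000011, P2 = 0b01101111, P3 = 0b01111111, P4 = 0b10101100, P5 = 0b01110101, P6 = 0b11110000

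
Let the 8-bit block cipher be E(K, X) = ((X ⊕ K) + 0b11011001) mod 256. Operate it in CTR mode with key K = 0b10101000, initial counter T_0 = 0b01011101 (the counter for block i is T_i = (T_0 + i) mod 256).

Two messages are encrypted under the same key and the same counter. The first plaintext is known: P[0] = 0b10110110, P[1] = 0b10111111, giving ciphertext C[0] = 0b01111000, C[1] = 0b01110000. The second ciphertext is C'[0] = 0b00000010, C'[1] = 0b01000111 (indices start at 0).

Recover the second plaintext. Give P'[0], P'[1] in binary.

In CTR with a reused counter, both messages share the same keystream S_i, so C_i ⊕ C'_i = P_i ⊕ P'_i and thus P'_i = P_i ⊕ C_i ⊕ C'_i.
P'[0]: 0b10110110 ⊕ 0b01111000 ⊕ 0b00000010 = 0b11001100.
P'[1]: 0b10111111 ⊕ 0b01110000 ⊕ 0b01000111 = 0b10001000.

P'[0] = 0b11001100, P'[1] = 0b10001000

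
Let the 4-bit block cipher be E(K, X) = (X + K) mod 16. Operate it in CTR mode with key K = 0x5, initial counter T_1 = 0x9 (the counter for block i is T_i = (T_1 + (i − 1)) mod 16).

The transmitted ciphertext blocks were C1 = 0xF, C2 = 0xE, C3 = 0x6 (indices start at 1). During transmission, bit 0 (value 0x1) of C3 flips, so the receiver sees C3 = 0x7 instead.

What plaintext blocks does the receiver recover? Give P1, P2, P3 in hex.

P1 = 0x1, P2 = 0x1, P3 = 0x7

CTR decryption: S_i = E(K, T_i) where T_i is the counter for block i; P_i = C_i ⊕ S_i.
Only C3 changed, to 0x7. In CTR, a change in C_i flips the same bit in P_i only; the keystream is unaffected. Decrypting the received ciphertext:
P1: T = 0x9, S = E(K, T) = 0xE; 0xF ⊕ 0xE = 0x1.
P2: T = 0xA, S = E(K, T) = 0xF; 0xE ⊕ 0xF = 0x1.
P3: T = 0xB, S = E(K, T) = 0x0; 0x7 ⊕ 0x0 = 0x7.
Blocks that differ from the original plaintext: P3.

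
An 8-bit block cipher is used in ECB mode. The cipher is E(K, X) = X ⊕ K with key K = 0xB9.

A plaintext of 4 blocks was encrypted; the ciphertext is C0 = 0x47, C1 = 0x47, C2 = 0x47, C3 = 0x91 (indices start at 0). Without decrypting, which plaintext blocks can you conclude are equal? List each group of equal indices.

P0 = P1 = P2

ECB encrypts each block independently with the same key, so equal ciphertext blocks imply equal plaintext blocks.
C0 = C1 = C2 = 0x47, so P0 = P1 = P2.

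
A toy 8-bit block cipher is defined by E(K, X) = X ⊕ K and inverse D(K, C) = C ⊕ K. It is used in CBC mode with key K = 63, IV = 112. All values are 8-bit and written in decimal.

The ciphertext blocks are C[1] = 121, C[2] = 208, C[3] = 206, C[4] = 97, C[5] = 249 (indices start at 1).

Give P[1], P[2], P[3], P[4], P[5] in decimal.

CBC decryption: P_i = D(K, C_i) ⊕ C_{i−1}, with C_{0} = IV.
P[1]: D(K, 121) = 70; 70 ⊕ 112 = 54.
P[2]: D(K, 208) = 239; 239 ⊕ 121 = 150.
P[3]: D(K, 206) = 241; 241 ⊕ 208 = 33.
P[4]: D(K, 97) = 94; 94 ⊕ 206 = 144.
P[5]: D(K, 249) = 198; 198 ⊕ 97 = 167.

P[1] = 54, P[2] = 150, P[3] = 33, P[4] = 144, P[5] = 167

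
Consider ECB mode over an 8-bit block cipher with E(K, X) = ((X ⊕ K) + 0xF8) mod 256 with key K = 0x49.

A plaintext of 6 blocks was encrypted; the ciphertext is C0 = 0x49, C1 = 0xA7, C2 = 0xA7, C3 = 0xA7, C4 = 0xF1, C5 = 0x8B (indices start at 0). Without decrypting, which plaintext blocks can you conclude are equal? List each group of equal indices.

P1 = P2 = P3

ECB encrypts each block independently with the same key, so equal ciphertext blocks imply equal plaintext blocks.
C1 = C2 = C3 = 0xA7, so P1 = P2 = P3.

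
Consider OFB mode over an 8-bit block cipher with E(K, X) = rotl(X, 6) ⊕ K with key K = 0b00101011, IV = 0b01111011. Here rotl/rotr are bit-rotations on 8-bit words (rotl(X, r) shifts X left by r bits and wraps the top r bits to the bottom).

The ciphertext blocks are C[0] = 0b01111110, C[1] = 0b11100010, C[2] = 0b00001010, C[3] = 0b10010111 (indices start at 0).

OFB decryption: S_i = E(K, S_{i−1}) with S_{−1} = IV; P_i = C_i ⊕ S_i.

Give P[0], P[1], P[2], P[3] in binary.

P[0] = 0b10001011, P[1] = 0b10110100, P[2] = 0b10110100, P[3] = 0b00010011

P[0]: S = E(K, 0b01111011) = 0b11110101; 0b01111110 ⊕ 0b11110101 = 0b10001011.
P[1]: S = E(K, 0b11110101) = 0b01010110; 0b11100010 ⊕ 0b01010110 = 0b10110100.
P[2]: S = E(K, 0b01010110) = 0b10111110; 0b00001010 ⊕ 0b10111110 = 0b10110100.
P[3]: S = E(K, 0b10111110) = 0b10000100; 0b10010111 ⊕ 0b10000100 = 0b00010011.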